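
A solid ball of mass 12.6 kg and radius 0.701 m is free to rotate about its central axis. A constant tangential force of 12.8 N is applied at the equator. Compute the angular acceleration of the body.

I = (2/5)MR² = (2/5)(12.6)(0.701)² = 2.477 kg·m².
τ = F R = (12.8)(0.701) = 8.973 N·m.
From τ = Iα: α = 8.973/2.477 = 3.623 rad/s².

α ≈ 3.62 rad/s²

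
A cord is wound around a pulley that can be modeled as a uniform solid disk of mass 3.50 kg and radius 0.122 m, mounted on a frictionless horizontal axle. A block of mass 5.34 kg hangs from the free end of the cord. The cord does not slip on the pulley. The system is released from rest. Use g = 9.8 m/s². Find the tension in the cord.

I = ½MR² = (1/2)(3.50)(0.122)² = 0.02605 kg·m².
Block: mg − T = ma. Pulley: TR = Iα. No-slip: a = αR, so T = (I/R²)a = 1.750·a.
Then mg = (m + 1.750)a, so a = (5.34)(9.8)/(5.34 + 1.750) = 7.381 m/s².
T = 1.750·a = 12.92 N.

T ≈ 12.9 N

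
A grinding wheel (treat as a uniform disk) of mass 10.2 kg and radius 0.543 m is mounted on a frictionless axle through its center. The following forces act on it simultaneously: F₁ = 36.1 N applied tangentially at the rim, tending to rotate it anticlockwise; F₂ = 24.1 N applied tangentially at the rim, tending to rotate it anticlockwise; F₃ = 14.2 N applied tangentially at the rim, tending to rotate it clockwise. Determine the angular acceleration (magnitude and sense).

I = ½MR² = (1/2)(10.2)(0.543)² = 1.504 kg·m².
Taking anticlockwise as positive: τ₁ = +(36.1)(0.543) = +19.60 N·m; τ₂ = +(24.1)(0.543) = +13.09 N·m; τ₃ = −(14.2)(0.543) = −7.711 N·m.
Net torque τ = 24.98 N·m.
α = τ/I = 24.98/1.504 = 16.61 rad/s².

α ≈ 16.6 rad/s², anticlockwise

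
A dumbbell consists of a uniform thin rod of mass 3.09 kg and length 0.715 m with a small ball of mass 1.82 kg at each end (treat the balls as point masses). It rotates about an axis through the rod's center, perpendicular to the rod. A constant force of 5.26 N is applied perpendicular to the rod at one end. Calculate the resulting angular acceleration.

α ≈ 3.15 rad/s²

I_rod = (1/12)ML² = (1/12)(3.09)(0.715)² = 0.1316 kg·m².
I_balls = 2·m·(L/2)² = 2(1.82)(0.3575)² = 0.4652 kg·m².
Total I = 0.5969 kg·m².
τ = F·(L/2) = (5.26)(0.357) = 1.880 N·m.
α = τ/I = 1.880/0.5969 = 3.151 rad/s².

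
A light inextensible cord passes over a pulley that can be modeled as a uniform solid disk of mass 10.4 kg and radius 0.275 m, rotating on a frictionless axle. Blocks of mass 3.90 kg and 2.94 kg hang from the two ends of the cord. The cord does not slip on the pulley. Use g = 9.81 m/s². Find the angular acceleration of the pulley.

I = ½MR² = (1/2)(10.4)(0.275)² = 0.3933 kg·m².
Heavier block: m₁g − T₁ = m₁a. Lighter block: T₂ − m₂g = m₂a.
Pulley: (T₁ − T₂)R = Iα = I(a/R), so T₁ − T₂ = (I/R²)a = (1/2)M_p a = 5.200·a.
Adding the three: (m₁ − m₂)g = (m₁ + m₂ + 5.200)a, so a = (3.90 − 2.94)(9.81)/(3.90 + 2.94 + 5.200) = 0.7822 m/s².
α = a/R = 0.7822/0.275 = 2.844 rad/s².

α ≈ 2.84 rad/s²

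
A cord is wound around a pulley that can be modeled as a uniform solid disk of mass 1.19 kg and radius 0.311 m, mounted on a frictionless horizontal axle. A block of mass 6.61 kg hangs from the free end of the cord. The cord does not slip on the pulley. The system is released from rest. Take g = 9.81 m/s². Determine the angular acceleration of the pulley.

I = ½MR² = (1/2)(1.19)(0.311)² = 0.05755 kg·m².
Block: mg − T = ma. Pulley: TR = Iα. No-slip: a = αR, so T = (I/R²)a = 0.5950·a.
Then mg = (m + 0.5950)a, so a = (6.61)(9.81)/(6.61 + 0.5950) = 9.000 m/s².
α = a/R = 9.000/0.311 = 28.94 rad/s².

α ≈ 28.9 rad/s²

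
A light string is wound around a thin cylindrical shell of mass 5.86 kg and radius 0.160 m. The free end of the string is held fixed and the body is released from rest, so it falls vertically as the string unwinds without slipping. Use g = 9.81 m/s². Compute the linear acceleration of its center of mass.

a ≈ 4.91 m/s²

Translation: Mg − T = Ma. Rotation about the center: TR = Iα with I = MR².
With a = αR: T = (I/R²)a = M a, so Mg = (1 + 1.000)Ma.
a = g/(1 + 1.000) = 9.81/2.000 = 4.905 m/s².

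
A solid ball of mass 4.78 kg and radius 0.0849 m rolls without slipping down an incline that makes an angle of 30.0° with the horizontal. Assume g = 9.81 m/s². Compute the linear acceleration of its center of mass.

a ≈ 3.50 m/s²

Translation along the incline: Mg sinθ − f = Ma.
Rotation about the center: fR = Iα with I = (2/5)MR². No-slip gives a = αR, so f = (I/R²)a = (2/5)M a.
Substituting: Mg sinθ = (1 + 0.4000)Ma, so a = g sinθ/(1 + 0.4000) = (9.81) sin 30.0° / 1.400 = 3.504 m/s².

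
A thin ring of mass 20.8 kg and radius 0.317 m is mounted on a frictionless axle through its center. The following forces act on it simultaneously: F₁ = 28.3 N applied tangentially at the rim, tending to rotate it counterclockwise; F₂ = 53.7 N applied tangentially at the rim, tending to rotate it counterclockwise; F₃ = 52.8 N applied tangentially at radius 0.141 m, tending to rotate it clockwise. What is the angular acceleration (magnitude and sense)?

α ≈ 8.87 rad/s², counterclockwise

I = MR² = (20.8)(0.317)² = 2.090 kg·m².
Taking counterclockwise as positive: τ₁ = +(28.3)(0.317) = +8.971 N·m; τ₂ = +(53.7)(0.317) = +17.02 N·m; τ₃ = −(52.8)(0.141) = −7.445 N·m.
Net torque τ = 18.55 N·m.
α = τ/I = 18.55/2.090 = 8.874 rad/s².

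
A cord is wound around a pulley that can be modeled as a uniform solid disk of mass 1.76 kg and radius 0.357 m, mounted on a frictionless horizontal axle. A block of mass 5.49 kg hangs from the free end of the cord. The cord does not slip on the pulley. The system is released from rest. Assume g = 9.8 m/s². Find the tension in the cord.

T ≈ 7.43 N

I = ½MR² = (1/2)(1.76)(0.357)² = 0.1122 kg·m².
Block: mg − T = ma. Pulley: TR = Iα. No-slip: a = αR, so T = (I/R²)a = 0.8800·a.
Then mg = (m + 0.8800)a, so a = (5.49)(9.8)/(5.49 + 0.8800) = 8.446 m/s².
T = 0.8800·a = 7.433 N.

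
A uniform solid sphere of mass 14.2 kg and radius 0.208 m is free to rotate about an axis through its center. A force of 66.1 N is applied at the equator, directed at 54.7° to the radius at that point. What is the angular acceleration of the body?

α ≈ 45.7 rad/s²

I = (2/5)MR² = (2/5)(14.2)(0.208)² = 0.2457 kg·m².
Only the tangential component produces torque: τ = F R sinθ = (66.1)(0.208) sin 54.7° = 11.22 N·m.
From τ = Iα: α = 11.22/0.2457 = 45.66 rad/s².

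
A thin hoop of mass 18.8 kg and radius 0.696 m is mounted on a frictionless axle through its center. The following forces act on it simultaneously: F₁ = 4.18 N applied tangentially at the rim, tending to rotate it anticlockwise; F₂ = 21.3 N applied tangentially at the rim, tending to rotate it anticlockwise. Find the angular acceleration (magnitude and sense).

I = MR² = (18.8)(0.696)² = 9.107 kg·m².
Taking anticlockwise as positive: τ₁ = +(4.18)(0.696) = +2.909 N·m; τ₂ = +(21.3)(0.696) = +14.82 N·m.
Net torque τ = 17.73 N·m.
α = τ/I = 17.73/9.107 = 1.947 rad/s².

α ≈ 1.95 rad/s², anticlockwise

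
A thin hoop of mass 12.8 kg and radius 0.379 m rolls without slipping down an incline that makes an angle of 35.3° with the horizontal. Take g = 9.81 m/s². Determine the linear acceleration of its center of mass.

a ≈ 2.83 m/s²

Translation along the incline: Mg sinθ − f = Ma.
Rotation about the center: fR = Iα with I = MR². No-slip gives a = αR, so f = (I/R²)a = M a.
Substituting: Mg sinθ = (1 + 1.000)Ma, so a = g sinθ/(1 + 1.000) = (9.81) sin 35.3° / 2.000 = 2.834 m/s².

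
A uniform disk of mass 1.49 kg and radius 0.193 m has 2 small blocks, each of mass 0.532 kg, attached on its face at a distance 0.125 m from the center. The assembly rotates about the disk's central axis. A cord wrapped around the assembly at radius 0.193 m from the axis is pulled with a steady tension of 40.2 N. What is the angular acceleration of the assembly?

I_disk = ½MR² = ½(1.49)(0.193)² = 0.02775 kg·m².
I_blocks = 2·m·r² = 2(0.532)(0.125)² = 0.01663 kg·m².
Total I = 0.04438 kg·m².
τ = F r = (40.2)(0.193) = 7.759 N·m.
α = τ/I = 7.759/0.04438 = 174.8 rad/s².

α ≈ 175 rad/s²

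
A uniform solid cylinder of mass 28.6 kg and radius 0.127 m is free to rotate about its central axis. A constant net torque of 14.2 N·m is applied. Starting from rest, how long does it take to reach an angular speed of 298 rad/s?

t ≈ 4.84 s

I = ½MR² = (1/2)(28.6)(0.127)² = 0.2306 kg·m².
α = τ/I = 14.2/0.2306 = 61.57 rad/s².
ω = αt ⇒ t = ω/α = 298/61.57 = 4.840 s.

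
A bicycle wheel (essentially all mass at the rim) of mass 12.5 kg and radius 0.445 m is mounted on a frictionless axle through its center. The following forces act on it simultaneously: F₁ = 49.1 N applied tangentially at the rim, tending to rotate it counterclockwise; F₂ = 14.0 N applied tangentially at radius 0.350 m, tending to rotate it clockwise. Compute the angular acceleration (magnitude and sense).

I = MR² = (12.5)(0.445)² = 2.475 kg·m².
Taking counterclockwise as positive: τ₁ = +(49.1)(0.445) = +21.85 N·m; τ₂ = −(14.0)(0.350) = −4.900 N·m.
Net torque τ = 16.95 N·m.
α = τ/I = 16.95/2.475 = 6.847 rad/s².

α ≈ 6.85 rad/s², counterclockwise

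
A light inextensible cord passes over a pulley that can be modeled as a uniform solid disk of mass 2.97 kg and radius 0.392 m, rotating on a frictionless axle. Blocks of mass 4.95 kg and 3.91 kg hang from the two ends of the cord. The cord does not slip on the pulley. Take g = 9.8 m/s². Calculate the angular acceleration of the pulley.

α ≈ 2.51 rad/s²

I = ½MR² = (1/2)(2.97)(0.392)² = 0.2282 kg·m².
Heavier block: m₁g − T₁ = m₁a. Lighter block: T₂ − m₂g = m₂a.
Pulley: (T₁ − T₂)R = Iα = I(a/R), so T₁ − T₂ = (I/R²)a = (1/2)M_p a = 1.485·a.
Adding the three: (m₁ − m₂)g = (m₁ + m₂ + 1.485)a, so a = (4.95 − 3.91)(9.8)/(4.95 + 3.91 + 1.485) = 0.9852 m/s².
α = a/R = 0.9852/0.392 = 2.513 rad/s².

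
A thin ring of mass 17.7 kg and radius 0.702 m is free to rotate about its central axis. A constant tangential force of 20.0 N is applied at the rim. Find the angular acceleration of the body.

α ≈ 1.61 rad/s²

I = MR² = (17.7)(0.702)² = 8.723 kg·m².
τ = F R = (20.0)(0.702) = 14.04 N·m.
Newton's second law for rotation, τ = Iα, gives α = τ/I = 14.04/8.723 = 1.610 rad/s².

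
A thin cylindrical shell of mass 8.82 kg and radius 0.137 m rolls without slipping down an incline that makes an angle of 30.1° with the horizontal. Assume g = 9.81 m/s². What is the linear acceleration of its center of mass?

a ≈ 2.46 m/s²

Translation along the incline: Mg sinθ − f = Ma.
Rotation about the center: fR = Iα with I = MR². No-slip gives a = αR, so f = (I/R²)a = M a.
Substituting: Mg sinθ = (1 + 1.000)Ma, so a = g sinθ/(1 + 1.000) = (9.81) sin 30.1° / 2.000 = 2.460 m/s².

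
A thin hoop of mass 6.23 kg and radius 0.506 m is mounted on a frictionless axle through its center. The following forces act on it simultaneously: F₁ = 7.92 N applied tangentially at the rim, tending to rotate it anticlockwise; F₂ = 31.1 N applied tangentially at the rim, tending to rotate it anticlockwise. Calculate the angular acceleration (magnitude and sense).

α ≈ 12.4 rad/s², anticlockwise

I = MR² = (6.23)(0.506)² = 1.595 kg·m².
Taking anticlockwise as positive: τ₁ = +(7.92)(0.506) = +4.008 N·m; τ₂ = +(31.1)(0.506) = +15.74 N·m.
Net torque τ = 19.74 N·m.
α = τ/I = 19.74/1.595 = 12.38 rad/s².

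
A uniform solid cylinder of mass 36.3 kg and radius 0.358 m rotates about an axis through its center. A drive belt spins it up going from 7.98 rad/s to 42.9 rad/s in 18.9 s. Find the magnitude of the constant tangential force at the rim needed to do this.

F ≈ 12.0 N

I = ½MR² = (1/2)(36.3)(0.358)² = 2.326 kg·m².
α = Δω/Δt = (42.9 − 7.98)/18.9 = 1.848 rad/s².
The required torque is τ = Iα = (2.326)(1.848) = 4.298 N·m.
A tangential force at the rim gives τ = FR, so F = τ/R = 4.298/0.358 = 12.01 N.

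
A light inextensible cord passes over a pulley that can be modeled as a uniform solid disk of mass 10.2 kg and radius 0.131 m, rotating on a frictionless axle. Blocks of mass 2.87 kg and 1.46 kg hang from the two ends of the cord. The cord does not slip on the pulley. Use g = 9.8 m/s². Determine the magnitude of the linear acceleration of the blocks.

a ≈ 1.47 m/s²

I = ½MR² = (1/2)(10.2)(0.131)² = 0.08752 kg·m².
Heavier block: m₁g − T₁ = m₁a. Lighter block: T₂ − m₂g = m₂a.
Pulley: (T₁ − T₂)R = Iα = I(a/R), so T₁ − T₂ = (I/R²)a = (1/2)M_p a = 5.100·a.
Adding the three: (m₁ − m₂)g = (m₁ + m₂ + 5.100)a, so a = (2.87 − 1.46)(9.8)/(2.87 + 1.46 + 5.100) = 1.465 m/s².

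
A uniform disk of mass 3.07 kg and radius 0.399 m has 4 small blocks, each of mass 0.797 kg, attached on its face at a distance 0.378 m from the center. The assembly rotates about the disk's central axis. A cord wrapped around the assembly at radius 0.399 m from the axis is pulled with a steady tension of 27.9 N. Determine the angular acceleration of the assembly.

α ≈ 15.9 rad/s²

I_disk = ½MR² = ½(3.07)(0.399)² = 0.2444 kg·m².
I_blocks = 4·m·r² = 4(0.797)(0.378)² = 0.4555 kg·m².
Total I = 0.6999 kg·m².
τ = F r = (27.9)(0.399) = 11.13 N·m.
α = τ/I = 11.13/0.6999 = 15.91 rad/s².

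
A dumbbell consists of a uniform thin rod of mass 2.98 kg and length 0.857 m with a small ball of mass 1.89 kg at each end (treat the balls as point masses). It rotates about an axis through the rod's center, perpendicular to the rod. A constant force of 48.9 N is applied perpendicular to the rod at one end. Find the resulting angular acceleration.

I_rod = (1/12)ML² = (1/12)(2.98)(0.857)² = 0.1824 kg·m².
I_balls = 2·m·(L/2)² = 2(1.89)(0.4285)² = 0.6941 kg·m².
Total I = 0.8764 kg·m².
τ = F·(L/2) = (48.9)(0.428) = 20.95 N·m.
α = τ/I = 20.95/0.8764 = 23.91 rad/s².

α ≈ 23.9 rad/s²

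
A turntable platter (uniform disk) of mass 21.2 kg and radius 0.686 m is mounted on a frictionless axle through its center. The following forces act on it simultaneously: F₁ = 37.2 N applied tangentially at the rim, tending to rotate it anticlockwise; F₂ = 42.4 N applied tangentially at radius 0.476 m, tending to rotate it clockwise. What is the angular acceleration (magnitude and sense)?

I = ½MR² = (1/2)(21.2)(0.686)² = 4.988 kg·m².
Taking anticlockwise as positive: τ₁ = +(37.2)(0.686) = +25.52 N·m; τ₂ = −(42.4)(0.476) = −20.18 N·m.
Net torque τ = 5.337 N·m.
α = τ/I = 5.337/4.988 = 1.070 rad/s².

α ≈ 1.07 rad/s², anticlockwise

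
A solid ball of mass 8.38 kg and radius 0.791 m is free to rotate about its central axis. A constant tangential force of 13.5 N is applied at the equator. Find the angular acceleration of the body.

α ≈ 5.09 rad/s²

I = (2/5)MR² = (2/5)(8.38)(0.791)² = 2.097 kg·m².
τ = F R = (13.5)(0.791) = 10.68 N·m.
Newton's second law for rotation, τ = Iα, gives α = τ/I = 10.68/2.097 = 5.092 rad/s².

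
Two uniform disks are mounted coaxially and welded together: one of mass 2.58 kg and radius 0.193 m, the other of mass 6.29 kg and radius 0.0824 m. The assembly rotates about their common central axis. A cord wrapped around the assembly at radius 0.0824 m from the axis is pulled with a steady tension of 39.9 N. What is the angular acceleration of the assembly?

α ≈ 47.4 rad/s²

I = ½M₁R₁² + ½M₂R₂² = ½(2.58)(0.193)² + ½(6.29)(0.0824)² = 0.06941 kg·m².
τ = F r = (39.9)(0.0824) = 3.288 N·m.
α = τ/I = 3.288/0.06941 = 47.37 rad/s².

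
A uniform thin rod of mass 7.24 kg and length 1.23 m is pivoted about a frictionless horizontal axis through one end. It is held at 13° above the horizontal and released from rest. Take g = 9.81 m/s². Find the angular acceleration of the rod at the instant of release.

α ≈ 11.7 rad/s²

About the pivot, I = (1/3)ML² = (1/3)(7.24)(1.23)² = 3.651 kg·m².
The weight acts at the center, a distance L/2 = 0.6150 m from the pivot; τ = Mg(L/2) cos 13° = 42.56 N·m.
α = τ/I = 42.56/3.651 = 11.66 rad/s².
(Equivalently α = (3g/(2L)) cos 13° = 11.66 rad/s².)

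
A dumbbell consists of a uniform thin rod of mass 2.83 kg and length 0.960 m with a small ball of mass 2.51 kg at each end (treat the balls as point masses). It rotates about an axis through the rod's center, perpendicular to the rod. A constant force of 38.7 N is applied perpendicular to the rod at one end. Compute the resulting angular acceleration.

I_rod = (1/12)ML² = (1/12)(2.83)(0.960)² = 0.2173 kg·m².
I_balls = 2·m·(L/2)² = 2(2.51)(0.4800)² = 1.157 kg·m².
Total I = 1.374 kg·m².
τ = F·(L/2) = (38.7)(0.480) = 18.58 N·m.
α = τ/I = 18.58/1.374 = 13.52 rad/s².

α ≈ 13.5 rad/s²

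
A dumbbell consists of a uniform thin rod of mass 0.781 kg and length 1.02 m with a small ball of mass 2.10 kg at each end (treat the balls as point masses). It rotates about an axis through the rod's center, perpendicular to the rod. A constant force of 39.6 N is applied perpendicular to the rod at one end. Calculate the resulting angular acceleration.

α ≈ 17.4 rad/s²

I_rod = (1/12)ML² = (1/12)(0.781)(1.02)² = 0.06771 kg·m².
I_balls = 2·m·(L/2)² = 2(2.10)(0.5100)² = 1.092 kg·m².
Total I = 1.160 kg·m².
τ = F·(L/2) = (39.6)(0.510) = 20.20 N·m.
α = τ/I = 20.20/1.160 = 17.41 rad/s².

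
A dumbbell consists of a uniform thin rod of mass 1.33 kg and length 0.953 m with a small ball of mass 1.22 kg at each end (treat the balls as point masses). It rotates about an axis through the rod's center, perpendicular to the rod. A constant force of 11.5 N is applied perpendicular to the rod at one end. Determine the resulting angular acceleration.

I_rod = (1/12)ML² = (1/12)(1.33)(0.953)² = 0.1007 kg·m².
I_balls = 2·m·(L/2)² = 2(1.22)(0.4765)² = 0.5540 kg·m².
Total I = 0.6547 kg·m².
τ = F·(L/2) = (11.5)(0.476) = 5.480 N·m.
α = τ/I = 5.480/0.6547 = 8.370 rad/s².

α ≈ 8.37 rad/s²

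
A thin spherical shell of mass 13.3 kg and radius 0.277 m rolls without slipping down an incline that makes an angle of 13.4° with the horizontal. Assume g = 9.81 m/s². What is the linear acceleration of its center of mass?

a ≈ 1.36 m/s²

Translation along the incline: Mg sinθ − f = Ma.
Rotation about the center: fR = Iα with I = (2/3)MR². No-slip gives a = αR, so f = (I/R²)a = (2/3)M a.
Substituting: Mg sinθ = (1 + 0.6667)Ma, so a = g sinθ/(1 + 0.6667) = (9.81) sin 13.4° / 1.667 = 1.364 m/s².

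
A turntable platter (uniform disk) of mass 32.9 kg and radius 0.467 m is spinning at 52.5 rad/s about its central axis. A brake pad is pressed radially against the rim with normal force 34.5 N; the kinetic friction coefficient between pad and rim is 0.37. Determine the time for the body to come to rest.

t ≈ 31.6 s

I = ½MR² = (1/2)(32.9)(0.467)² = 3.588 kg·m².
Friction force f = μN = (0.37)(34.5) = 12.77 N at the rim; torque magnitude τ = fR = 5.961 N·m, opposing ω.
|α| = τ/I = 5.961/3.588 = 1.662 rad/s² (deceleration).
0 = ω₀ − |α|t ⇒ t = ω₀/|α| = 52.5/1.662 = 31.60 s.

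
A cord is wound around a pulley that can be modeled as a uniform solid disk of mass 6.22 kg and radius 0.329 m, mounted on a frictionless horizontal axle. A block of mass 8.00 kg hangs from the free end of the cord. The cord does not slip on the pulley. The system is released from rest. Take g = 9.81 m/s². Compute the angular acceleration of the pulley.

I = ½MR² = (1/2)(6.22)(0.329)² = 0.3366 kg·m².
Block: mg − T = ma. Pulley: TR = Iα. No-slip: a = αR, so T = (I/R²)a = 3.110·a.
Then mg = (m + 3.110)a, so a = (8.00)(9.81)/(8.00 + 3.110) = 7.064 m/s².
α = a/R = 7.064/0.329 = 21.47 rad/s².

α ≈ 21.5 rad/s²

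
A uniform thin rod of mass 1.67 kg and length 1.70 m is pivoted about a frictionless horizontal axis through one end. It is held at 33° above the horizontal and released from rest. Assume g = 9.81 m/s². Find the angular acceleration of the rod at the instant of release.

α ≈ 7.26 rad/s²

About the pivot, I = (1/3)ML² = (1/3)(1.67)(1.70)² = 1.609 kg·m².
The weight acts at the center, a distance L/2 = 0.8500 m from the pivot; τ = Mg(L/2) cos 33° = 11.68 N·m.
α = τ/I = 11.68/1.609 = 7.259 rad/s².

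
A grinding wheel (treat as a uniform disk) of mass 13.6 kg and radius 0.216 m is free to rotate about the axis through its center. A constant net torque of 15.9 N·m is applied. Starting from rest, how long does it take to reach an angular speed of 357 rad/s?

t ≈ 7.12 s

I = ½MR² = (1/2)(13.6)(0.216)² = 0.3173 kg·m².
α = τ/I = 15.9/0.3173 = 50.12 rad/s².
ω = αt ⇒ t = ω/α = 357/50.12 = 7.123 s.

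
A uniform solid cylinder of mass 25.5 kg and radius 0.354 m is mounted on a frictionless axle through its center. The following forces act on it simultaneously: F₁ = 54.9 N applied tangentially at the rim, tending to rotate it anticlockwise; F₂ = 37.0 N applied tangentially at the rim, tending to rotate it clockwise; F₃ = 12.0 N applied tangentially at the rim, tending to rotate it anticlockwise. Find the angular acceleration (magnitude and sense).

I = ½MR² = (1/2)(25.5)(0.354)² = 1.598 kg·m².
Taking anticlockwise as positive: τ₁ = +(54.9)(0.354) = +19.43 N·m; τ₂ = −(37.0)(0.354) = −13.10 N·m; τ₃ = +(12.0)(0.354) = +4.248 N·m.
Net torque τ = 10.58 N·m.
α = τ/I = 10.58/1.598 = 6.625 rad/s².

α ≈ 6.62 rad/s², anticlockwise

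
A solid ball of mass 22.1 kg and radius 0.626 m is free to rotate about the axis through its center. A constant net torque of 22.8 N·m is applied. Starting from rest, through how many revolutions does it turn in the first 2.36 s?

I = (2/5)MR² = (2/5)(22.1)(0.626)² = 3.464 kg·m².
α = τ/I = 22.8/3.464 = 6.582 rad/s².
θ = ½αt² = ½(6.582)(2.36)² = 18.33 rad.
Revolutions = θ/(2π) = 2.917.

≈ 2.92 revolutions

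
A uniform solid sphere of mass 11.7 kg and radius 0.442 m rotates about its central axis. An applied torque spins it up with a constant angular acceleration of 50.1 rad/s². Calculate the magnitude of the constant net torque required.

I = (2/5)MR² = (2/5)(11.7)(0.442)² = 0.9143 kg·m².
τ = Iα = (0.9143)(50.10) = 45.81 N·m.

τ ≈ 45.8 N·m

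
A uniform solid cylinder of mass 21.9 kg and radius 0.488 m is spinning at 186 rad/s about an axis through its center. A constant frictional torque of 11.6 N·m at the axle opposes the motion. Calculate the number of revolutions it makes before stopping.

≈ 619 revolutions

I = ½MR² = (1/2)(21.9)(0.488)² = 2.608 kg·m².
The net torque has magnitude 11.6 N·m, opposing ω.
|α| = τ/I = 11.60/2.608 = 4.448 rad/s² (deceleration).
ω² = ω₀² − 2|α|θ with ω = 0 ⇒ θ = ω₀²/(2|α|) = 3889 rad = 618.9 rev.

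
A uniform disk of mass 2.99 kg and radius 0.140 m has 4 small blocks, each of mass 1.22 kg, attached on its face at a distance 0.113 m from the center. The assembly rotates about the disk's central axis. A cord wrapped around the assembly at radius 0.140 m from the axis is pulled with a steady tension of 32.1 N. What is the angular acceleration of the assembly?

α ≈ 49.1 rad/s²

I_disk = ½MR² = ½(2.99)(0.140)² = 0.02930 kg·m².
I_blocks = 4·m·r² = 4(1.22)(0.113)² = 0.06231 kg·m².
Total I = 0.09161 kg·m².
τ = F r = (32.1)(0.140) = 4.494 N·m.
α = τ/I = 4.494/0.09161 = 49.05 rad/s².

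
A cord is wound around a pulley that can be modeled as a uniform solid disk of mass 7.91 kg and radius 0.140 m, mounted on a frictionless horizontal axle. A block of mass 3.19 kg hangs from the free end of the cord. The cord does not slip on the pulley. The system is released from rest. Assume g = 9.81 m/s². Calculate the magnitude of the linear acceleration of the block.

a ≈ 4.38 m/s²

I = ½MR² = (1/2)(7.91)(0.140)² = 0.07752 kg·m².
Block: mg − T = ma. Pulley: TR = Iα. No-slip: a = αR, so T = (I/R²)a = 3.955·a.
Then mg = (m + 3.955)a, so a = (3.19)(9.81)/(3.19 + 3.955) = 4.380 m/s².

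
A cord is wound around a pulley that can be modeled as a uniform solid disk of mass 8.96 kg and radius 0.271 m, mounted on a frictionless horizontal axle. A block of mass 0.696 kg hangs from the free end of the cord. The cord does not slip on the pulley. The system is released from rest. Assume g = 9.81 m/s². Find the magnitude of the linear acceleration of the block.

a ≈ 1.32 m/s²

I = ½MR² = (1/2)(8.96)(0.271)² = 0.3290 kg·m².
Block: mg − T = ma. Pulley: TR = Iα. No-slip: a = αR, so T = (I/R²)a = 4.480·a.
Then mg = (m + 4.480)a, so a = (0.696)(9.81)/(0.696 + 4.480) = 1.319 m/s².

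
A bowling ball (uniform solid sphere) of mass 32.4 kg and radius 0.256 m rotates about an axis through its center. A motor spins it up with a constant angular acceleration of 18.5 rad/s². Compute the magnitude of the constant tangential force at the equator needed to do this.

I = (2/5)MR² = (2/5)(32.4)(0.256)² = 0.8493 kg·m².
The required torque is τ = Iα = (0.8493)(18.50) = 15.71 N·m.
A tangential force at the equator gives τ = FR, so F = τ/R = 15.71/0.256 = 61.38 N.

F ≈ 61.4 N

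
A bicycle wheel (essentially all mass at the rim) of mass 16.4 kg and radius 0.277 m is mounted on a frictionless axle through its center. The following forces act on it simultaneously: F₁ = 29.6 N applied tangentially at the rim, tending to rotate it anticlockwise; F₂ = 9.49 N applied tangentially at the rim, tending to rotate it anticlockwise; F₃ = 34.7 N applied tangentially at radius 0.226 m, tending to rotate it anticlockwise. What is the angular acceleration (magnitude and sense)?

α ≈ 14.8 rad/s², anticlockwise

I = MR² = (16.4)(0.277)² = 1.258 kg·m².
Taking anticlockwise as positive: τ₁ = +(29.6)(0.277) = +8.199 N·m; τ₂ = +(9.49)(0.277) = +2.629 N·m; τ₃ = +(34.7)(0.226) = +7.842 N·m.
Net torque τ = 18.67 N·m.
α = τ/I = 18.67/1.258 = 14.84 rad/s².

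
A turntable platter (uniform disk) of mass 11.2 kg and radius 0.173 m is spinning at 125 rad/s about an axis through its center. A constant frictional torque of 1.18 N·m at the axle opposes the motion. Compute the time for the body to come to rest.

t ≈ 17.8 s

I = ½MR² = (1/2)(11.2)(0.173)² = 0.1676 kg·m².
The net torque has magnitude 1.18 N·m, opposing ω.
|α| = τ/I = 1.180/0.1676 = 7.040 rad/s² (deceleration).
0 = ω₀ − |α|t ⇒ t = ω₀/|α| = 125/7.040 = 17.75 s.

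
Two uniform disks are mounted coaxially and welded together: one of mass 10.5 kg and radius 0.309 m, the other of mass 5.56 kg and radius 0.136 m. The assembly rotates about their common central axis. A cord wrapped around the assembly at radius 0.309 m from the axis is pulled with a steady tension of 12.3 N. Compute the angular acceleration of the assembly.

I = ½M₁R₁² + ½M₂R₂² = ½(10.5)(0.309)² + ½(5.56)(0.136)² = 0.5527 kg·m².
τ = F r = (12.3)(0.309) = 3.801 N·m.
α = τ/I = 3.801/0.5527 = 6.877 rad/s².

α ≈ 6.88 rad/s²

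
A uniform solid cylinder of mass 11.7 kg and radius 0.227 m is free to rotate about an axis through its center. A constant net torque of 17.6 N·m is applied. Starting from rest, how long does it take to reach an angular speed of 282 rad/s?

I = ½MR² = (1/2)(11.7)(0.227)² = 0.3014 kg·m².
α = τ/I = 17.6/0.3014 = 58.39 rad/s².
ω = αt ⇒ t = ω/α = 282/58.39 = 4.830 s.

t ≈ 4.83 s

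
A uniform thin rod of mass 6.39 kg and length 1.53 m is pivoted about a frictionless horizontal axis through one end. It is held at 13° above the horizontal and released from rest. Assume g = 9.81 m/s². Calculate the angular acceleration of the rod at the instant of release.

α ≈ 9.37 rad/s²

About the pivot, I = (1/3)ML² = (1/3)(6.39)(1.53)² = 4.986 kg·m².
The weight acts at the center, a distance L/2 = 0.7650 m from the pivot; τ = Mg(L/2) cos 13° = 46.73 N·m.
α = τ/I = 46.73/4.986 = 9.371 rad/s².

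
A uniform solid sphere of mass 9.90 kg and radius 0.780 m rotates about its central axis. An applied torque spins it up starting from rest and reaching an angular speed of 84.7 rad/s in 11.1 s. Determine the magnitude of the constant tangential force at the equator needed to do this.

F ≈ 23.6 N

I = (2/5)MR² = (2/5)(9.90)(0.780)² = 2.409 kg·m².
α = Δω/Δt = (84.7 − 0)/11.1 = 7.631 rad/s².
The required torque is τ = Iα = (2.409)(7.631) = 18.38 N·m.
A tangential force at the equator gives τ = FR, so F = τ/R = 18.38/0.780 = 23.57 N.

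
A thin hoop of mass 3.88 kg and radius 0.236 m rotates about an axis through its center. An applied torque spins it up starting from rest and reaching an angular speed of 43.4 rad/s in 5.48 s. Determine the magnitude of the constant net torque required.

τ ≈ 1.71 N·m

I = MR² = (3.88)(0.236)² = 0.2161 kg·m².
α = Δω/Δt = (43.4 − 0)/5.48 = 7.920 rad/s².
τ = Iα = (0.2161)(7.920) = 1.711 N·m.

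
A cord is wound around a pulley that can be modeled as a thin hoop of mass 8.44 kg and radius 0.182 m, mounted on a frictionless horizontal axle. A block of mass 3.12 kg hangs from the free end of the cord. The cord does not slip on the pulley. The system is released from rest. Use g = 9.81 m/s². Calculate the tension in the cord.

I = MR² = (8.44)(0.182)² = 0.2796 kg·m².
Block: mg − T = ma. Pulley: TR = Iα. No-slip: a = αR, so T = (I/R²)a = 8.440·a.
Then mg = (m + 8.440)a, so a = (3.12)(9.81)/(3.12 + 8.440) = 2.648 m/s².
T = 8.440·a = 22.35 N.

T ≈ 22.3 N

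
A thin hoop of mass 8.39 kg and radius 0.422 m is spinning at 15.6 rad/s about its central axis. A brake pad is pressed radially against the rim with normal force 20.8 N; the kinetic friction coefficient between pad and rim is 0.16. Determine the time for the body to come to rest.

I = MR² = (8.39)(0.422)² = 1.494 kg·m².
Friction force f = μN = (0.16)(20.8) = 3.328 N at the rim; torque magnitude τ = fR = 1.404 N·m, opposing ω.
|α| = τ/I = 1.404/1.494 = 0.9400 rad/s² (deceleration).
0 = ω₀ − |α|t ⇒ t = ω₀/|α| = 15.6/0.9400 = 16.60 s.

t ≈ 16.6 s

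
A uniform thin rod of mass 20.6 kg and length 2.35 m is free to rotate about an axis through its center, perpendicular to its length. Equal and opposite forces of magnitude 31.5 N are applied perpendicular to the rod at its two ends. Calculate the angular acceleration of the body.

α ≈ 7.81 rad/s²

I = (1/12)ML² = (1/12)(20.6)(2.35)² = 9.480 kg·m².
The couple gives τ = F·(L/2) + F·(L/2) = F L = (31.5)(2.35) = 74.03 N·m.
Newton's second law for rotation, τ = Iα, gives α = τ/I = 74.03/9.480 = 7.808 rad/s².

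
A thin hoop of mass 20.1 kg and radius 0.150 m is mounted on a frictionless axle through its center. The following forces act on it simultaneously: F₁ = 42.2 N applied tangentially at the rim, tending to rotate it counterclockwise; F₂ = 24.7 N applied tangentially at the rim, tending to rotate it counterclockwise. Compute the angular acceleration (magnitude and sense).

α ≈ 22.2 rad/s², counterclockwise

I = MR² = (20.1)(0.150)² = 0.4522 kg·m².
Taking counterclockwise as positive: τ₁ = +(42.2)(0.150) = +6.330 N·m; τ₂ = +(24.7)(0.150) = +3.705 N·m.
Net torque τ = 10.04 N·m.
α = τ/I = 10.04/0.4522 = 22.19 rad/s².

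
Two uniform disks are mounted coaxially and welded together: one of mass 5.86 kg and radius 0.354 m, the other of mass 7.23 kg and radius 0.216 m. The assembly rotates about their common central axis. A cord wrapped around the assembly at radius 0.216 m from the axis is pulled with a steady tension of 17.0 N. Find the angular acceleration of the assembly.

I = ½M₁R₁² + ½M₂R₂² = ½(5.86)(0.354)² + ½(7.23)(0.216)² = 0.5358 kg·m².
τ = F r = (17.0)(0.216) = 3.672 N·m.
α = τ/I = 3.672/0.5358 = 6.853 rad/s².

α ≈ 6.85 rad/s²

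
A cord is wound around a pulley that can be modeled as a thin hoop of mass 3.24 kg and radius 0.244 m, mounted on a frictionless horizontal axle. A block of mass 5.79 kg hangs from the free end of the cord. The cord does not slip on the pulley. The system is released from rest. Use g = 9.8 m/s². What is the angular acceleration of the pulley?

α ≈ 25.8 rad/s²

I = MR² = (3.24)(0.244)² = 0.1929 kg·m².
Block: mg − T = ma. Pulley: TR = Iα. No-slip: a = αR, so T = (I/R²)a = 3.240·a.
Then mg = (m + 3.240)a, so a = (5.79)(9.8)/(5.79 + 3.240) = 6.284 m/s².
α = a/R = 6.284/0.244 = 25.75 rad/s².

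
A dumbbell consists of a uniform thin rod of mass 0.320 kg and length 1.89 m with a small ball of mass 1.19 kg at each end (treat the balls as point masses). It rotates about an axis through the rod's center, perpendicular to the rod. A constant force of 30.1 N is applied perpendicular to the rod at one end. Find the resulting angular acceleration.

I_rod = (1/12)ML² = (1/12)(0.320)(1.89)² = 0.09526 kg·m².
I_balls = 2·m·(L/2)² = 2(1.19)(0.9450)² = 2.125 kg·m².
Total I = 2.221 kg·m².
τ = F·(L/2) = (30.1)(0.945) = 28.44 N·m.
α = τ/I = 28.44/2.221 = 12.81 rad/s².

α ≈ 12.8 rad/s²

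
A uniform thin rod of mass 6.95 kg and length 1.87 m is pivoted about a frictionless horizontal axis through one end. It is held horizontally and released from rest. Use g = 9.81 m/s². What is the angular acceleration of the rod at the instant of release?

α ≈ 7.87 rad/s²

About the pivot, I = (1/3)ML² = (1/3)(6.95)(1.87)² = 8.101 kg·m².
The weight acts at the center, a distance L/2 = 0.9350 m from the pivot; τ = Mg(L/2) = 63.75 N·m.
α = τ/I = 63.75/8.101 = 7.869 rad/s².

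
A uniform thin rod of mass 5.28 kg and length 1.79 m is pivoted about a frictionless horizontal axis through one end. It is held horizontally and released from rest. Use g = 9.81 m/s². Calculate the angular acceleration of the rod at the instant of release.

About the pivot, I = (1/3)ML² = (1/3)(5.28)(1.79)² = 5.639 kg·m².
The weight acts at the center, a distance L/2 = 0.8950 m from the pivot; τ = Mg(L/2) = 46.36 N·m.
α = τ/I = 46.36/5.639 = 8.221 rad/s².

α ≈ 8.22 rad/s²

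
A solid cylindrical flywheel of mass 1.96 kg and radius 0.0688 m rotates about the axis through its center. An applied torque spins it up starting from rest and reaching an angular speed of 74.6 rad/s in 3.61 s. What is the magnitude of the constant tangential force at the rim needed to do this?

I = ½MR² = (1/2)(1.96)(0.0688)² = 0.004639 kg·m².
α = Δω/Δt = (74.6 − 0)/3.61 = 20.66 rad/s².
The required torque is τ = Iα = (0.004639)(20.66) = 0.09586 N·m.
A tangential force at the rim gives τ = FR, so F = τ/R = 0.09586/0.0688 = 1.393 N.

F ≈ 1.39 N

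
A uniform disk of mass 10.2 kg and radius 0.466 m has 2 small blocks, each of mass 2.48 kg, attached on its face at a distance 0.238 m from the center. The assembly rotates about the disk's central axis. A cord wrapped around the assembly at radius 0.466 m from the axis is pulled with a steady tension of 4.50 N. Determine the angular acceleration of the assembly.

I_disk = ½MR² = ½(10.2)(0.466)² = 1.107 kg·m².
I_blocks = 2·m·r² = 2(2.48)(0.238)² = 0.2810 kg·m².
Total I = 1.388 kg·m².
τ = F r = (4.50)(0.466) = 2.097 N·m.
α = τ/I = 2.097/1.388 = 1.510 rad/s².

α ≈ 1.51 rad/s²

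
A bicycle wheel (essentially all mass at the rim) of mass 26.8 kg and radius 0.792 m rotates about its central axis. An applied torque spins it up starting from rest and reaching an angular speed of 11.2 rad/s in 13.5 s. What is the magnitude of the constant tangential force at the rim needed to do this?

I = MR² = (26.8)(0.792)² = 16.81 kg·m².
α = Δω/Δt = (11.2 − 0)/13.5 = 0.8296 rad/s².
The required torque is τ = Iα = (16.81)(0.8296) = 13.95 N·m.
A tangential force at the rim gives τ = FR, so F = τ/R = 13.95/0.792 = 17.61 N.

F ≈ 17.6 N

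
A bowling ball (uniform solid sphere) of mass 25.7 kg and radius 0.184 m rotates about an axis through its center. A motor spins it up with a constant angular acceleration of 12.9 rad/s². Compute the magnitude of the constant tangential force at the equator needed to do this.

I = (2/5)MR² = (2/5)(25.7)(0.184)² = 0.3480 kg·m².
The required torque is τ = Iα = (0.3480)(12.90) = 4.490 N·m.
A tangential force at the equator gives τ = FR, so F = τ/R = 4.490/0.184 = 24.40 N.

F ≈ 24.4 N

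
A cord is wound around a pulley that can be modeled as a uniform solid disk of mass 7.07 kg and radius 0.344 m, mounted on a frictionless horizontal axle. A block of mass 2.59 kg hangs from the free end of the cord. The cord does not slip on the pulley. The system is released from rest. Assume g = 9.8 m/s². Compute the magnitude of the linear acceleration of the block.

I = ½MR² = (1/2)(7.07)(0.344)² = 0.4183 kg·m².
Block: mg − T = ma. Pulley: TR = Iα. No-slip: a = αR, so T = (I/R²)a = 3.535·a.
Then mg = (m + 3.535)a, so a = (2.59)(9.8)/(2.59 + 3.535) = 4.144 m/s².

a ≈ 4.14 m/s²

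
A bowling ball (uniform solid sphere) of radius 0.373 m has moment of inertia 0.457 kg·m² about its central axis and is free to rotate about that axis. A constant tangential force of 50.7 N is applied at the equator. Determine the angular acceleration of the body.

τ = F R = (50.7)(0.373) = 18.91 N·m.
Newton's second law for rotation, τ = Iα, gives α = τ/I = 18.91/0.4570 = 41.38 rad/s².

α ≈ 41.4 rad/s²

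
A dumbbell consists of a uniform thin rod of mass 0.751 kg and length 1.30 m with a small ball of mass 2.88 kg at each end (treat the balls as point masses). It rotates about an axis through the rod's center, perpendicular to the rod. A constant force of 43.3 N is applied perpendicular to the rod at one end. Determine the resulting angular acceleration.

α ≈ 11.1 rad/s²

I_rod = (1/12)ML² = (1/12)(0.751)(1.30)² = 0.1058 kg·m².
I_balls = 2·m·(L/2)² = 2(2.88)(0.6500)² = 2.434 kg·m².
Total I = 2.539 kg·m².
τ = F·(L/2) = (43.3)(0.650) = 28.14 N·m.
α = τ/I = 28.14/2.539 = 11.08 rad/s².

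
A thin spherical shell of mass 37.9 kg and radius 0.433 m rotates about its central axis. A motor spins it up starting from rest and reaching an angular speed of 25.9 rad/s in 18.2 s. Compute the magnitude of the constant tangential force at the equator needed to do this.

I = (2/3)MR² = (2/3)(37.9)(0.433)² = 4.737 kg·m².
α = Δω/Δt = (25.9 − 0)/18.2 = 1.423 rad/s².
The required torque is τ = Iα = (4.737)(1.423) = 6.741 N·m.
A tangential force at the equator gives τ = FR, so F = τ/R = 6.741/0.433 = 15.57 N.

F ≈ 15.6 N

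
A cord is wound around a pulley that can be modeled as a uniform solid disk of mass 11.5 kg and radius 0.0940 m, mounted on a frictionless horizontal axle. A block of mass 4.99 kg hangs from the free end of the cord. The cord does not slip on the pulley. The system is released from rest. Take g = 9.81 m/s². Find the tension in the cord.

T ≈ 26.2 N

I = ½MR² = (1/2)(11.5)(0.0940)² = 0.05081 kg·m².
Block: mg − T = ma. Pulley: TR = Iα. No-slip: a = αR, so T = (I/R²)a = 5.750·a.
Then mg = (m + 5.750)a, so a = (4.99)(9.81)/(4.99 + 5.750) = 4.558 m/s².
T = 5.750·a = 26.21 N.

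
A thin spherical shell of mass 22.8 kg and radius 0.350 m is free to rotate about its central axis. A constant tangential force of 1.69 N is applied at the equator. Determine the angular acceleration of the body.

α ≈ 0.318 rad/s²

I = (2/3)MR² = (2/3)(22.8)(0.350)² = 1.862 kg·m².
τ = F R = (1.69)(0.350) = 0.5915 N·m.
From τ = Iα: α = 0.5915/1.862 = 0.3177 rad/s².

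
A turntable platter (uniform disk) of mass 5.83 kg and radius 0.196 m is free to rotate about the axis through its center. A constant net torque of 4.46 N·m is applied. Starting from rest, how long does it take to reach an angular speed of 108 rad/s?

t ≈ 2.71 s

I = ½MR² = (1/2)(5.83)(0.196)² = 0.1120 kg·m².
α = τ/I = 4.46/0.1120 = 39.83 rad/s².
ω = αt ⇒ t = ω/α = 108/39.83 = 2.712 s.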